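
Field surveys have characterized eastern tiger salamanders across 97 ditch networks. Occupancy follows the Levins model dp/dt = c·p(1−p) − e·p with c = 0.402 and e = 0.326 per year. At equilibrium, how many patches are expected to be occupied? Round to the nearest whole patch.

p* = 1 − e/c = 1 − 0.326/0.402 = 0.1891.
Expected occupied patches = N × p* = 97 × 0.1891 = 18.34 ≈ 18.

18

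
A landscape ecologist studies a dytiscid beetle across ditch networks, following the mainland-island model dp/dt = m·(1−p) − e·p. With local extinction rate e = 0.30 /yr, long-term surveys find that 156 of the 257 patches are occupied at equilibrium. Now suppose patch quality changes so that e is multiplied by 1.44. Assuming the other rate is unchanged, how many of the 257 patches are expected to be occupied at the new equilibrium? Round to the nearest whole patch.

Observed p* = 156/257 = 0.60700.
Balance m(1−p*) = e·p* gives m = e·p*/(1−p*) = 0.30×0.60700/0.39300 = 0.46336.
New p* = m/(m+e) = 0.46336/(0.46336+0.43200) = 0.51751.
Expected occupied = 257 × 0.51751 = 133.00 ≈ 133.

133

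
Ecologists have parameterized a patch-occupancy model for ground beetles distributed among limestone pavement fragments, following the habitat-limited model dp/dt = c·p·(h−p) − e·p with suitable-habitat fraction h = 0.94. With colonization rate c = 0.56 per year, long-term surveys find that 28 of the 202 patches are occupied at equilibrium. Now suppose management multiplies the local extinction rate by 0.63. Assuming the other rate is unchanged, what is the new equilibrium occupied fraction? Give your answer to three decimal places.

0.435

Observed p* = 28/202 = 0.13861.
Balance c(h−p*) = e gives e = 0.56×(0.94 − 0.13861) = 0.44878.
New p* = 0.94 − e/c = 0.94 − 0.28273/0.56000 = 0.43512.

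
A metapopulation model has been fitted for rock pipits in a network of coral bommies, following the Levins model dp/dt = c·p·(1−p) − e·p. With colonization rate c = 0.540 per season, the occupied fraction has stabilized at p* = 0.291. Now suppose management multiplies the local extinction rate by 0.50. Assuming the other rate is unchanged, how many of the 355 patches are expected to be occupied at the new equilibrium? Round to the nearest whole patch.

Balance c(1−p*) = e gives e = 0.540×(1 − 0.29100) = 0.38286.
New p* = 1 − e/c = 1 − 0.19143/0.54000 = 0.64550.
Expected occupied = 355 × 0.64550 = 229.15 ≈ 229.

229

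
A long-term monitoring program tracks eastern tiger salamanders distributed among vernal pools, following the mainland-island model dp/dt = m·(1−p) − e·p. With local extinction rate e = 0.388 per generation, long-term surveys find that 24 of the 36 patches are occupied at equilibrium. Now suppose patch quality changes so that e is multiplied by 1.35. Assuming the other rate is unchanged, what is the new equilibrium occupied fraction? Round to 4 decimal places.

Observed p* = 24/36 = 0.66667.
Balance m(1−p*) = e·p* gives m = e·p*/(1−p*) = 0.388×0.66667/0.33333 = 0.77601.
New p* = m/(m+e) = 0.77601/(0.77601+0.52380) = 0.59702.

0.5970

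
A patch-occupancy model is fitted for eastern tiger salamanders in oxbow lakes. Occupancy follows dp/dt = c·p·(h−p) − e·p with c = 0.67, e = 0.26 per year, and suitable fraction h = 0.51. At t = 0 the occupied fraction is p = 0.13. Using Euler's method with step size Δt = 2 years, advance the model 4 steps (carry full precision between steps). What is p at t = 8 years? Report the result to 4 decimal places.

Update rule: p ← p + [c·p·(h−p) − e·p]·Δt with Δt = 2.
step 1: Δp = -0.00140, p = 0.12860
step 2: Δp = -0.00115, p = 0.12745
step 3: Δp = -0.00094, p = 0.12651
step 4: Δp = -0.00077, p = 0.12573

0.1257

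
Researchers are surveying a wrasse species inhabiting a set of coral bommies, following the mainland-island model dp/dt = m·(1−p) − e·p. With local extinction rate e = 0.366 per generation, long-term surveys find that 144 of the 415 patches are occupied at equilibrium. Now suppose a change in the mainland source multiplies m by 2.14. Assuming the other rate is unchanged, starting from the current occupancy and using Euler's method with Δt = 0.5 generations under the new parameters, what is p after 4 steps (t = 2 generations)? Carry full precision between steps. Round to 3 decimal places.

Observed p* = 144/415 = 0.34699.
Balance m(1−p*) = e·p* gives m = e·p*/(1−p*) = 0.366×0.34699/0.65301 = 0.19448.
Starting from p₀ = 0.34699; update p ← p + (dp/dt)·Δt with the new parameters.
p: 0.34699 → 0.41938  (Δp = +0.07239)
p: 0.41938 → 0.46345  (Δp = +0.04408)
p: 0.46345 → 0.49029  (Δp = +0.02684)
p: 0.49029 → 0.50664  (Δp = +0.01634)

0.507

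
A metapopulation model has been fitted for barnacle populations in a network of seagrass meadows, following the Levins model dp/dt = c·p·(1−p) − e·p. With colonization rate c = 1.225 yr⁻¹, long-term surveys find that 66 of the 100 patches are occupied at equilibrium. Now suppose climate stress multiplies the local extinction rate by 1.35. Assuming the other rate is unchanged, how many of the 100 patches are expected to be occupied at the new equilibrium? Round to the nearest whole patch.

Observed p* = 66/100 = 0.66000.
Balance c(1−p*) = e gives e = 1.225×(1 − 0.66000) = 0.41650.
New p* = 1 − e/c = 1 − 0.56227/1.22500 = 0.54100.
Expected occupied = 100 × 0.54100 = 54.10 ≈ 54.

54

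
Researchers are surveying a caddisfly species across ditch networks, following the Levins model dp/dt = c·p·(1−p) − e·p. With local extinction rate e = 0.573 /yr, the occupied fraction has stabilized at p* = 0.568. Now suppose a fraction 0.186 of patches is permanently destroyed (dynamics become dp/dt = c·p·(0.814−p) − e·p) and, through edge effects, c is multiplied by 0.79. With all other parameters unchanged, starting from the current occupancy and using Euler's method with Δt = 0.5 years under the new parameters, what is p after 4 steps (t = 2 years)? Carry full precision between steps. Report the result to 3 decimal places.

Balance c(1−p*) = e gives c = e/(1 − 0.56800) = 0.573/0.43200 = 1.32639.
Starting from p₀ = 0.56800; update p ← p + (dp/dt)·Δt with the new parameters.
t = 0.5: p = 0.56800 + (-0.08953) = 0.47847
t = 1: p = 0.47847 + (-0.05297) = 0.42550
t = 1.5: p = 0.42550 + (-0.03530) = 0.39020
t = 2: p = 0.39020 + (-0.02515) = 0.36505

0.365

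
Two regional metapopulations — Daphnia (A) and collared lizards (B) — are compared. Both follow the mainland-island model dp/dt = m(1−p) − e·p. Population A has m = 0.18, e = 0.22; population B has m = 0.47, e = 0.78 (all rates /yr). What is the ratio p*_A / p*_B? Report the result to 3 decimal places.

A: p*_A = m/(m+e) = 0.18/0.4000 = 0.4500.
B: p*_B = 0.47/1.2500 = 0.3760.
p*_A / p*_B = 0.4500/0.3760 = 1.1968.

1.197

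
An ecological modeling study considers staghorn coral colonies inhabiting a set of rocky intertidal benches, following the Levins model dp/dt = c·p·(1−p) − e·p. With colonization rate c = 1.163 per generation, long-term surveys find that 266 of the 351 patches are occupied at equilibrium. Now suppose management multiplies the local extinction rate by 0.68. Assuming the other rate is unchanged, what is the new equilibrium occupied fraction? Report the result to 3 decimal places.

0.835

Observed p* = 266/351 = 0.75783.
Balance c(1−p*) = e gives e = 1.163×(1 − 0.75783) = 0.28164.
New p* = 1 − e/c = 1 − 0.19152/1.16300 = 0.83532.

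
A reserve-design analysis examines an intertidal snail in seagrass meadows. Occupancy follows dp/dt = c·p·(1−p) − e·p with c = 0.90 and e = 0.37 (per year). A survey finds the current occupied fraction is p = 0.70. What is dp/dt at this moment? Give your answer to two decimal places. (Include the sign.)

-0.07

Colonization term: c·p·(1−p) = 0.90×0.70×0.3000 = 0.18900.
Extinction term: e·p = 0.25900.
dp/dt = 0.18900 − 0.25900 = -0.07000.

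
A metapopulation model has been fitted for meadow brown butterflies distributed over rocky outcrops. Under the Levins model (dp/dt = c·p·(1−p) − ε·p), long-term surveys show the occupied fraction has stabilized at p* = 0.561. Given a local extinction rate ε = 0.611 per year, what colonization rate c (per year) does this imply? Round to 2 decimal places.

1.39

At equilibrium c(1−p*) = ε, so c = ε/(1−p*).
c = 0.611/(1 − 0.561) = 0.611/0.4390 = 1.3918.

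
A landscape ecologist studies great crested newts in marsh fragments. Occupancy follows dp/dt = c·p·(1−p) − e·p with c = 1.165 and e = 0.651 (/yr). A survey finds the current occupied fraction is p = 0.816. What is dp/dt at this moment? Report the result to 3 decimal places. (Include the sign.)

-0.356

Colonization term: c·p·(1−p) = 1.165×0.816×0.1840 = 0.17492.
Extinction term: e·p = 0.53122.
dp/dt = 0.17492 − 0.53122 = -0.35630.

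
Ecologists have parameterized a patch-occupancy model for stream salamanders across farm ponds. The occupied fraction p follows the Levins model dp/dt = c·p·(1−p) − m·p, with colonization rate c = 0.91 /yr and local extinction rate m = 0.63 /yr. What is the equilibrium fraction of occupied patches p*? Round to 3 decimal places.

0.308

At equilibrium, colonization balances extinction: c·p*·(1−p*) = m·p*.
So p* = 1 − m/c = 1 − 0.63/0.91 = 1 − 0.6923 = 0.3077.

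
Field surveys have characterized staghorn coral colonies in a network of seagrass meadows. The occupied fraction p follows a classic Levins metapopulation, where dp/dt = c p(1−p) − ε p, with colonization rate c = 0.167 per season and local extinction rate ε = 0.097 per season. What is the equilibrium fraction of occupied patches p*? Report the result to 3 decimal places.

0.419

At equilibrium, colonization balances extinction: c·p*·(1−p*) = ε·p*.
So p* = 1 − ε/c = 1 − 0.097/0.167 = 1 − 0.5808 = 0.4192.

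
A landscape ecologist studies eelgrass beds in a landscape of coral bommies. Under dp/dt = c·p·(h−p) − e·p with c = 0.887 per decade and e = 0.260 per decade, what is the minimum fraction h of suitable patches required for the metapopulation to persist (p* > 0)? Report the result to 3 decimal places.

0.293

p* = h − e/c is positive only when h > e/c.
h_min = e/c = 0.260/0.887 = 0.2931.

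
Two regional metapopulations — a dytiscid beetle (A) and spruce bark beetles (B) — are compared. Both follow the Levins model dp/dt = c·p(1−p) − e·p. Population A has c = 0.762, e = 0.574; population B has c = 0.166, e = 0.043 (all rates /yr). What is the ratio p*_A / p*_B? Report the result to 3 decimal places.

0.333

A: p*_A = 1 − 0.574/0.762 = 0.2467.
B: p*_B = 1 − 0.043/0.166 = 0.7410.
p*_A / p*_B = 0.2467/0.7410 = 0.3330.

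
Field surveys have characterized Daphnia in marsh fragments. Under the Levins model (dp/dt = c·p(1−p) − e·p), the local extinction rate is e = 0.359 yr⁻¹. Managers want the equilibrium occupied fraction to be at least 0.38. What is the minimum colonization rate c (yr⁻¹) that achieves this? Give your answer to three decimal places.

p* = 1 − e/c ≥ 0.38 requires e/c ≤ 0.6200, i.e. c ≥ e/0.6200.
c_min = 0.359/0.6200 = 0.5790.

0.579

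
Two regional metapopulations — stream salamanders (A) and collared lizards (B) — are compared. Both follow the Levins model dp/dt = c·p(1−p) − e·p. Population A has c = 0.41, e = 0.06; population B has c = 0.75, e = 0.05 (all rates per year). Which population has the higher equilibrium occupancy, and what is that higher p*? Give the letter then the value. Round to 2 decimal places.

A: p*_A = 1 − 0.06/0.41 = 0.8537.
B: p*_B = 1 − 0.05/0.75 = 0.9333.
B is higher at 0.9333.

B, 0.93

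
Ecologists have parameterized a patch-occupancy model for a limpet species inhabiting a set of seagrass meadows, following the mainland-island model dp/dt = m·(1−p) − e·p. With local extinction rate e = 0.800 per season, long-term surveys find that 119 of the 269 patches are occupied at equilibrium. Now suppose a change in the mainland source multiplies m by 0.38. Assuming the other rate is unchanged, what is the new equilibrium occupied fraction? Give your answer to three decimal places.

Observed p* = 119/269 = 0.44238.
Balance m(1−p*) = e·p* gives m = e·p*/(1−p*) = 0.800×0.44238/0.55762 = 0.63467.
New p* = m/(m+e) = 0.24117/(0.24117+0.80000) = 0.23163.

0.232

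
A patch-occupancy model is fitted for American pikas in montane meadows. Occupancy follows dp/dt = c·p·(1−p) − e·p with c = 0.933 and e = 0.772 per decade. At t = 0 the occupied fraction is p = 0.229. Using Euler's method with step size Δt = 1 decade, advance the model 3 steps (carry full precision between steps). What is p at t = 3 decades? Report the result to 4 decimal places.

0.2011

Update rule: p ← p + [c·p·(1−p) − e·p]·Δt with Δt = 1.
t = 1: p = 0.22900 + (-0.01206) = 0.21694
t = 2: p = 0.21694 + (-0.00898) = 0.20796
t = 3: p = 0.20796 + (-0.00687) = 0.20109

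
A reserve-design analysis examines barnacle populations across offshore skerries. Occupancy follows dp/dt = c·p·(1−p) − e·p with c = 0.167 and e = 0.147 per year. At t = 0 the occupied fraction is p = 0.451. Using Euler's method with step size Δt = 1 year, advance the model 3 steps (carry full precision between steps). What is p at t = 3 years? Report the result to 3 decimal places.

0.385

Update rule: p ← p + [c·p·(1−p) − e·p]·Δt with Δt = 1.
p: 0.45100 → 0.42605  (Δp = -0.02495)
p: 0.42605 → 0.40426  (Δp = -0.02179)
p: 0.40426 → 0.38505  (Δp = -0.01921)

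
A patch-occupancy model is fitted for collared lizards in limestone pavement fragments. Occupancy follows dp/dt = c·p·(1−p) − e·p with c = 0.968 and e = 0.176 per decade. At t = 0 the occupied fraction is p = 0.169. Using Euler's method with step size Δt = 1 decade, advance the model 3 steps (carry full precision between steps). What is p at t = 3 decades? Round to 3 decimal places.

Update rule: p ← p + [c·p·(1−p) − e·p]·Δt with Δt = 1.
  1  |  dp/dt·Δt = +0.106201  |  p_1 = 0.275201
  2  |  dp/dt·Δt = +0.144647  |  p_2 = 0.419848
  3  |  dp/dt·Δt = +0.161888  |  p_3 = 0.581736

0.582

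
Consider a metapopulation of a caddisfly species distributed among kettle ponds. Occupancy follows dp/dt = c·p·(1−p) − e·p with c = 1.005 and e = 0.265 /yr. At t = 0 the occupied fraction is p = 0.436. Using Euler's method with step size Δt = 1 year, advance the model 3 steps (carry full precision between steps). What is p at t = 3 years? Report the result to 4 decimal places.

Update rule: p ← p + [c·p·(1−p) − e·p]·Δt with Δt = 1.
step 1: Δp = +0.13159, p = 0.56759
step 2: Δp = +0.09625, p = 0.66384
step 3: Δp = +0.04835, p = 0.71219

0.7122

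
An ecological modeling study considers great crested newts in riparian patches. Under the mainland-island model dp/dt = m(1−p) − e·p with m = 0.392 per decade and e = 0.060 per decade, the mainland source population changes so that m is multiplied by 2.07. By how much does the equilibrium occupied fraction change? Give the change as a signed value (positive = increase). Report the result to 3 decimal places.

0.064

Before: p* = 0.392/(0.392+0.060) = 0.8673.
After: m = 0.81144, e = 0.06; p* = 0.81144/0.8714 = 0.9311.
Δp* = 0.9311 − 0.8673 = +0.0639.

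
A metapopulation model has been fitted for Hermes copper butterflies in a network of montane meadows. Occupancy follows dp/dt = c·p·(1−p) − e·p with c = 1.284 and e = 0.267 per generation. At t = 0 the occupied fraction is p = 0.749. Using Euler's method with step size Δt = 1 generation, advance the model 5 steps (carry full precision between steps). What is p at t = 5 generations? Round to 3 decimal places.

Update rule: p ← p + [c·p·(1−p) − e·p]·Δt with Δt = 1.
  1  |  dp/dt·Δt = +0.041408  |  p_1 = 0.790408
  2  |  dp/dt·Δt = +0.001673  |  p_2 = 0.792081
  3  |  dp/dt·Δt = -0.000025  |  p_3 = 0.792056
  4  |  dp/dt·Δt = +0.000000  |  p_4 = 0.792056
  5  |  dp/dt·Δt = -0.000000  |  p_5 = 0.792056

0.792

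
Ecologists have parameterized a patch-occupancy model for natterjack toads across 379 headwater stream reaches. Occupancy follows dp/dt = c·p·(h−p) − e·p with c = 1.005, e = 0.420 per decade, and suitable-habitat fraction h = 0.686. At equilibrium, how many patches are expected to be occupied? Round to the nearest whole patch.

p* = h − e/c = 0.686 − 0.4179 = 0.2681.
Expected occupied patches = N × p* = 379 × 0.2681 = 101.61 ≈ 102.

102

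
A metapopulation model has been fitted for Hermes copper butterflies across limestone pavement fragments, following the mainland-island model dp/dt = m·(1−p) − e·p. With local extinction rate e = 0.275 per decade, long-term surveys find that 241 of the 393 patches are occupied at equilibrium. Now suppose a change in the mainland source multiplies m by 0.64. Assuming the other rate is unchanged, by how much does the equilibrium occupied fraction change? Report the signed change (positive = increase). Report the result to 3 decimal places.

-0.110

Observed p* = 241/393 = 0.61323.
Balance m(1−p*) = e·p* gives m = e·p*/(1−p*) = 0.275×0.61323/0.38677 = 0.43602.
New p* = m/(m+e) = 0.27905/(0.27905+0.27500) = 0.50365.
Δp* = 0.50365 − 0.61323 = -0.10958.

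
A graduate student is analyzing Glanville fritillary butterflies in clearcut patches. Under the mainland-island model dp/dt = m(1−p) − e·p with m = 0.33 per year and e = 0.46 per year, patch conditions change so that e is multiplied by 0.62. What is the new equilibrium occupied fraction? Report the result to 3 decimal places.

0.536

Before: p* = 0.33/(0.33+0.46) = 0.4177.
After: m = 0.33, e = 0.2852; p* = 0.33/0.6152 = 0.5364.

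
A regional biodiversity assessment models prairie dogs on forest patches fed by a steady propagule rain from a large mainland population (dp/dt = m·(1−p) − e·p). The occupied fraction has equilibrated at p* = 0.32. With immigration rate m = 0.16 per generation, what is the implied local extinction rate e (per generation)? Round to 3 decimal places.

0.340

At equilibrium m(1−p*) = e·p*, so e = m(1−p*)/p*.
e = 0.16 × 0.6800 / 0.32 = 0.3400.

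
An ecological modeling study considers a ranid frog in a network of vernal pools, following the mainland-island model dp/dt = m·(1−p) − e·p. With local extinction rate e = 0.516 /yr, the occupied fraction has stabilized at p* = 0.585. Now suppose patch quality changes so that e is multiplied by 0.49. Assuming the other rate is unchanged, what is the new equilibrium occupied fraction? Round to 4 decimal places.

Balance m(1−p*) = e·p* gives m = e·p*/(1−p*) = 0.516×0.58500/0.41500 = 0.72737.
New p* = m/(m+e) = 0.72737/(0.72737+0.25284) = 0.74206.

0.7421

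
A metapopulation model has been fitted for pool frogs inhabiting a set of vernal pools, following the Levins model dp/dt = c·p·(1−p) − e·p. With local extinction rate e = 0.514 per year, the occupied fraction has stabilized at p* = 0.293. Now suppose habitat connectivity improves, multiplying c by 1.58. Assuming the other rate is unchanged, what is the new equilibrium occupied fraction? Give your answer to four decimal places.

0.5525

Balance c(1−p*) = e gives c = e/(1 − 0.29300) = 0.514/0.70700 = 0.72702.
New p* = 1 − e/c = 1 − 0.51400/1.14869 = 0.55253.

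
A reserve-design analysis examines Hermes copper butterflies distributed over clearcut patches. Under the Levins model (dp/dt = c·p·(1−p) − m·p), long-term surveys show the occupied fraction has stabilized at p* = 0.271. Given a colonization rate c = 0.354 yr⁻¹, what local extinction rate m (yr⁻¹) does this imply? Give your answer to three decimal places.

At equilibrium c(1−p*) = m.
m = 0.354 × (1 − 0.271) = 0.354 × 0.7290 = 0.2581.

0.258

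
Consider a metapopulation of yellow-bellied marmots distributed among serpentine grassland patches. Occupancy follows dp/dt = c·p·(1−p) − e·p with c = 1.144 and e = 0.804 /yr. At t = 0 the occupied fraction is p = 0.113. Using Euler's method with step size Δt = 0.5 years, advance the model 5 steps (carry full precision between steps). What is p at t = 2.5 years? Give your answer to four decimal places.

0.1749

Update rule: p ← p + [c·p·(1−p) − e·p]·Δt with Δt = 0.5.
step 1: Δp = +0.01191, p = 0.12491
step 2: Δp = +0.01231, p = 0.13722
step 3: Δp = +0.01256, p = 0.14977
step 4: Δp = +0.01263, p = 0.16240
step 5: Δp = +0.01252, p = 0.17493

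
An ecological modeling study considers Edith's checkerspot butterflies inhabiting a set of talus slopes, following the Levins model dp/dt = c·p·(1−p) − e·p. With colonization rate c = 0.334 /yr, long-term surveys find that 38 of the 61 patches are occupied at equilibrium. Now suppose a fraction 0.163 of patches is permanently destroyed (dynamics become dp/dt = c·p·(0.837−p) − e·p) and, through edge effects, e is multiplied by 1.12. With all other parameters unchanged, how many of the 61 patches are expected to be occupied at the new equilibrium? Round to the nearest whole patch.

Observed p* = 38/61 = 0.62295.
Balance c(1−p*) = e gives e = 0.334×(1 − 0.62295) = 0.12593.
New p* = 0.837 − e/c = 0.837 − 0.14104/0.33400 = 0.41472.
Expected occupied = 61 × 0.41472 = 25.30 ≈ 25.

25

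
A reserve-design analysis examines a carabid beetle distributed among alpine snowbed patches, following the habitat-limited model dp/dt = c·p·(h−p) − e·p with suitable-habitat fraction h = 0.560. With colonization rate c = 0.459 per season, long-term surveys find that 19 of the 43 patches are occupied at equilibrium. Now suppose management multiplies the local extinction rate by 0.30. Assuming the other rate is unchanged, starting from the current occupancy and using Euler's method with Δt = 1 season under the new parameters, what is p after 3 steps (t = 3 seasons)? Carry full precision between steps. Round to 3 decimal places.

0.484

Observed p* = 19/43 = 0.44186.
Balance c(h−p*) = e gives e = 0.459×(0.56 − 0.44186) = 0.05423.
Starting from p₀ = 0.44186; update p ← p + (dp/dt)·Δt with the new parameters.
p: 0.44186 → 0.45863  (Δp = +0.01677)
p: 0.45863 → 0.47251  (Δp = +0.01388)
p: 0.47251 → 0.48380  (Δp = +0.01129)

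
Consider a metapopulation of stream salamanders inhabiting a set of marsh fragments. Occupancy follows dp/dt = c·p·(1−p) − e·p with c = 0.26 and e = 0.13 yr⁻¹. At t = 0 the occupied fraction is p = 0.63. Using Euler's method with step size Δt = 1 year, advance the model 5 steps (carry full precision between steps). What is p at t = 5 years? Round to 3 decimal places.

Update rule: p ← p + [c·p·(1−p) − e·p]·Δt with Δt = 1.
t = 1: p = 0.63000 + (-0.02129) = 0.60871
t = 2: p = 0.60871 + (-0.01720) = 0.59150
t = 3: p = 0.59150 + (-0.01407) = 0.57743
t = 4: p = 0.57743 + (-0.01162) = 0.56581
t = 5: p = 0.56581 + (-0.00968) = 0.55612

0.556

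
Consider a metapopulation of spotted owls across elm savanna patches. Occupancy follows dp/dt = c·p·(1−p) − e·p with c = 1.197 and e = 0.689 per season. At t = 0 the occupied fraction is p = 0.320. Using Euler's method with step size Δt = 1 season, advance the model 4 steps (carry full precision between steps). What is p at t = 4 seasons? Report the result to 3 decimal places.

0.414

Update rule: p ← p + [c·p·(1−p) − e·p]·Δt with Δt = 1.
step 1: Δp = +0.03999, p = 0.35999
step 2: Δp = +0.02775, p = 0.38774
step 3: Δp = +0.01701, p = 0.40475
step 4: Δp = +0.00952, p = 0.41427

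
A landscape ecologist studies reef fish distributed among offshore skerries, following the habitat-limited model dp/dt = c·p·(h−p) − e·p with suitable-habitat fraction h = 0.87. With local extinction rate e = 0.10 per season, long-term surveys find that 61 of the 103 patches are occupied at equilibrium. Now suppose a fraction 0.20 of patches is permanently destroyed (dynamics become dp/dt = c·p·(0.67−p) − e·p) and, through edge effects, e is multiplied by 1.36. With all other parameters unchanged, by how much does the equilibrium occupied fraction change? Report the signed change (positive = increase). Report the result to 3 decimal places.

-0.300

Observed p* = 61/103 = 0.59223.
Balance c(h−p*) = e gives c = e/(0.87 − 0.59223) = 0.10/0.27777 = 0.36001.
New p* = 0.67 − e/c = 0.67 − 0.13600/0.36001 = 0.29223.
Δp* = 0.29223 − 0.59223 = -0.30000.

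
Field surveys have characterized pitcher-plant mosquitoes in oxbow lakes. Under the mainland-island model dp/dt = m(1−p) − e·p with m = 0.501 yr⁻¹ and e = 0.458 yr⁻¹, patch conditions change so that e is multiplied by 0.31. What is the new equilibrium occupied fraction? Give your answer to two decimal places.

0.78

Before: p* = 0.501/(0.501+0.458) = 0.5224.
After: m = 0.501, e = 0.14198; p* = 0.501/0.6430 = 0.7792.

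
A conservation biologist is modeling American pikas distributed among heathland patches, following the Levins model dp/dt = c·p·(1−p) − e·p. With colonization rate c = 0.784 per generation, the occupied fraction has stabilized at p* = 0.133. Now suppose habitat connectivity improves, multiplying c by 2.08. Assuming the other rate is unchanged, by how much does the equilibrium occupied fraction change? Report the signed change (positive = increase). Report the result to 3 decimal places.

0.450

Balance c(1−p*) = e gives e = 0.784×(1 − 0.13300) = 0.67973.
New p* = 1 − e/c = 1 − 0.67973/1.63072 = 0.58317.
Δp* = 0.58317 − 0.13300 = +0.45017.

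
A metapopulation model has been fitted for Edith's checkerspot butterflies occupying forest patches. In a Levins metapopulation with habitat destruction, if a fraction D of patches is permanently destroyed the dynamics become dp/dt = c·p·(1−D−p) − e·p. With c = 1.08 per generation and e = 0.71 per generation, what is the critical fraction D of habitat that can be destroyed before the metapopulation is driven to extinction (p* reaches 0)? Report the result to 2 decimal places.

0.34

The nontrivial equilibrium is p* = (1−D) − e/c; extinction occurs when this hits zero.
So D_crit = 1 − e/c = 1 − 0.71/1.08 = 1 − 0.6574 = 0.3426.
This equals the undisturbed p*, a classic result of Lande's extension.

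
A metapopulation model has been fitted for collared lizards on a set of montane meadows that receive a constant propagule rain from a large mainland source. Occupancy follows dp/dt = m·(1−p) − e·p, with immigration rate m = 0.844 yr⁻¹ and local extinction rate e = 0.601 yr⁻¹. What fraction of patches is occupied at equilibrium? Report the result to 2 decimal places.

At equilibrium the propagule rain into empty patches balances local extinction: m(1−p*) = e·p*.
p* = m/(m+e) = 0.844/(0.844+0.601) = 0.844/1.4450 = 0.5841.

0.58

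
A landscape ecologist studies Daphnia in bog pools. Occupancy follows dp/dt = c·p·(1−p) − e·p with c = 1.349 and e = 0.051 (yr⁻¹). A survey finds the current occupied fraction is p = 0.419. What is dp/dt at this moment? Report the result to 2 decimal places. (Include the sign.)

0.31

Colonization term: c·p·(1−p) = 1.349×0.419×0.5810 = 0.32840.
Extinction term: e·p = 0.02137.
dp/dt = 0.32840 − 0.02137 = 0.30703.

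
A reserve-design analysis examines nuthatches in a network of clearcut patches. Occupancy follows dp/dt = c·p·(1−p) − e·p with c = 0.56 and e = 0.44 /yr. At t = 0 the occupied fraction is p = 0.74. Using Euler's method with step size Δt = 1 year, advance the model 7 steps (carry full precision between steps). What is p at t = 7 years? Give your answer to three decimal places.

Update rule: p ← p + [c·p·(1−p) − e·p]·Δt with Δt = 1.
  1  |  dp/dt·Δt = -0.217856  |  p_1 = 0.522144
  2  |  dp/dt·Δt = -0.090018  |  p_2 = 0.432126
  3  |  dp/dt·Δt = -0.052715  |  p_3 = 0.379411
  4  |  dp/dt·Δt = -0.035084  |  p_4 = 0.344327
  5  |  dp/dt·Δt = -0.025075  |  p_5 = 0.319252
  6  |  dp/dt·Δt = -0.018766  |  p_6 = 0.300486
  7  |  dp/dt·Δt = -0.014505  |  p_7 = 0.285981

0.286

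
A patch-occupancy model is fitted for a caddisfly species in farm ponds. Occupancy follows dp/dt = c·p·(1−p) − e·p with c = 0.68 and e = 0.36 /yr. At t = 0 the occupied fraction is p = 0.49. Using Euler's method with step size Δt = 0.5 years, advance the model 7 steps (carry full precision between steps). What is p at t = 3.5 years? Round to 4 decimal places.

0.4761

Update rule: p ← p + [c·p·(1−p) − e·p]·Δt with Δt = 0.5.
step 1: Δp = -0.00323, p = 0.48677
step 2: Δp = -0.00268, p = 0.48409
step 3: Δp = -0.00222, p = 0.48187
step 4: Δp = -0.00185, p = 0.48002
step 5: Δp = -0.00154, p = 0.47848
step 6: Δp = -0.00128, p = 0.47720
step 7: Δp = -0.00107, p = 0.47612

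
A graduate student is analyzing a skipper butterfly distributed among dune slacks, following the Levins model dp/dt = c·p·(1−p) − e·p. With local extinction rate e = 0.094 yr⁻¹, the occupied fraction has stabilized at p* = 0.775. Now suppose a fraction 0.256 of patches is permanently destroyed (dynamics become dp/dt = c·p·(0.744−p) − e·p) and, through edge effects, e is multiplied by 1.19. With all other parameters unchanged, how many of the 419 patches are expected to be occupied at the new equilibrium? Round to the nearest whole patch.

Balance c(1−p*) = e gives c = e/(1 − 0.77500) = 0.094/0.22500 = 0.41778.
New p* = 0.744 − e/c = 0.744 − 0.11186/0.41778 = 0.47625.
Expected occupied = 419 × 0.47625 = 199.55 ≈ 200.

200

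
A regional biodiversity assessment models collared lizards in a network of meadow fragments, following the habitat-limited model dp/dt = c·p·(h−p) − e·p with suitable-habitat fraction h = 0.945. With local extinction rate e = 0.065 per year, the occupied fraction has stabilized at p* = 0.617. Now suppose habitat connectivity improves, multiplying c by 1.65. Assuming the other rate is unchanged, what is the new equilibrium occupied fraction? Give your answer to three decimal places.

Balance c(h−p*) = e gives c = e/(0.945 − 0.61700) = 0.065/0.32800 = 0.19817.
New p* = 0.945 − e/c = 0.945 − 0.06500/0.32698 = 0.74621.

0.746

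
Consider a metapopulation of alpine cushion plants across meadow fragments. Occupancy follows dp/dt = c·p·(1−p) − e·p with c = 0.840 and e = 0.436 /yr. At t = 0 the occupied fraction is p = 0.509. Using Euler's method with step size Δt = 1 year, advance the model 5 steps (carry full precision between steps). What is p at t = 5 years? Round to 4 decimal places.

Update rule: p ← p + [c·p·(1−p) − e·p]·Δt with Δt = 1.
  1  |  dp/dt·Δt = -0.011992  |  p_1 = 0.497008
  2  |  dp/dt·Δt = -0.006703  |  p_2 = 0.490305
  3  |  dp/dt·Δt = -0.003852  |  p_3 = 0.486453
  4  |  dp/dt·Δt = -0.002248  |  p_4 = 0.484205
  5  |  dp/dt·Δt = -0.001323  |  p_5 = 0.482882

0.4829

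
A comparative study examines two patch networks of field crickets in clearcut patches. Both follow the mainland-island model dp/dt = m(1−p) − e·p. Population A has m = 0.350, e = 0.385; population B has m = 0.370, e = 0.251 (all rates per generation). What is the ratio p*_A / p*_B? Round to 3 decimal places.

0.799

A: p*_A = m/(m+e) = 0.350/0.7350 = 0.4762.
B: p*_B = 0.370/0.6210 = 0.5958.
p*_A / p*_B = 0.4762/0.5958 = 0.7992.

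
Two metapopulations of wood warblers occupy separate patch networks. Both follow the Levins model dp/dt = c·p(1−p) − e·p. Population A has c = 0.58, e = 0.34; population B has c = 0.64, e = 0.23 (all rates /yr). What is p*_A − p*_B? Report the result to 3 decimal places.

-0.227

A: p*_A = 1 − 0.34/0.58 = 0.4138.
B: p*_B = 1 − 0.23/0.64 = 0.6406.
p*_A − p*_B = 0.4138 − 0.6406 = -0.2268.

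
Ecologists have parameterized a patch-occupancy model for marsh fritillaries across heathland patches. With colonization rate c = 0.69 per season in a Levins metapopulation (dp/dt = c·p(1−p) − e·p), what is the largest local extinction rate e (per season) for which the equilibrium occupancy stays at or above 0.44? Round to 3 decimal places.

0.386

1 − e/c ≥ 0.44 ⇒ e ≤ c(1 − 0.44) = 0.69 × 0.5600.
e_max = 0.3864.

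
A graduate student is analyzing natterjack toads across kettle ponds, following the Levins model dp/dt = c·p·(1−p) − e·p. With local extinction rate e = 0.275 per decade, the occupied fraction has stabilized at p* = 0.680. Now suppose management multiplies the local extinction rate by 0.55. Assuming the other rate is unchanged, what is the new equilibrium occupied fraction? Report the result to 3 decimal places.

Balance c(1−p*) = e gives c = e/(1 − 0.68000) = 0.275/0.32000 = 0.85938.
New p* = 1 − e/c = 1 − 0.15125/0.85938 = 0.82400.

0.824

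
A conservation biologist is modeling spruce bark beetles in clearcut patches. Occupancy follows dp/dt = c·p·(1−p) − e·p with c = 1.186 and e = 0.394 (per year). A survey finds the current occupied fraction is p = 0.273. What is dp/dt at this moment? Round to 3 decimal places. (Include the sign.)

Colonization term: c·p·(1−p) = 1.186×0.273×0.7270 = 0.23539.
Extinction term: e·p = 0.10756.
dp/dt = 0.23539 − 0.10756 = 0.12782.

0.128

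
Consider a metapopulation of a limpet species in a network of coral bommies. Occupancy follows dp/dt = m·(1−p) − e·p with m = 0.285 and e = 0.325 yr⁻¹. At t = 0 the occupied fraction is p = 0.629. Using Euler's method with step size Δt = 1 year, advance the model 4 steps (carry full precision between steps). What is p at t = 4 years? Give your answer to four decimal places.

0.4710

Update rule: p ← p + [m·(1−p) − e·p]·Δt with Δt = 1.
t = 1: p = 0.62900 + (-0.09869) = 0.53031
t = 2: p = 0.53031 + (-0.03849) = 0.49182
t = 3: p = 0.49182 + (-0.01501) = 0.47681
t = 4: p = 0.47681 + (-0.00585) = 0.47096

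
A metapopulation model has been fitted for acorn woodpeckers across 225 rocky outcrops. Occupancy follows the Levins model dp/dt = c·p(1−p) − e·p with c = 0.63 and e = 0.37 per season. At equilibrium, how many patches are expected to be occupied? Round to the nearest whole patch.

93

p* = 1 − e/c = 1 − 0.37/0.63 = 0.4127.
Expected occupied patches = N × p* = 225 × 0.4127 = 92.86 ≈ 93.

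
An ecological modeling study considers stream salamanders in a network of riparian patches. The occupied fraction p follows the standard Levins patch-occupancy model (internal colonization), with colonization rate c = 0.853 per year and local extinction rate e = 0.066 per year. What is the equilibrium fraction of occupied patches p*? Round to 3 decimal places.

At equilibrium, colonization balances extinction: c·p*·(1−p*) = e·p*.
So p* = 1 − e/c = 1 − 0.066/0.853 = 1 − 0.0774 = 0.9226.

0.923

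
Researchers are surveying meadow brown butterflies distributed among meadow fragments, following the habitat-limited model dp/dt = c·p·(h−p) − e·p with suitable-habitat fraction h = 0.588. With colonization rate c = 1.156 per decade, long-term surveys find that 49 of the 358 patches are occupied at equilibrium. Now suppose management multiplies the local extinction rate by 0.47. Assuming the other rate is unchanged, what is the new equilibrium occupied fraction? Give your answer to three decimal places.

0.376

Observed p* = 49/358 = 0.13687.
Balance c(h−p*) = e gives e = 1.156×(0.588 − 0.13687) = 0.52151.
New p* = 0.588 − e/c = 0.588 − 0.24511/1.15600 = 0.37597.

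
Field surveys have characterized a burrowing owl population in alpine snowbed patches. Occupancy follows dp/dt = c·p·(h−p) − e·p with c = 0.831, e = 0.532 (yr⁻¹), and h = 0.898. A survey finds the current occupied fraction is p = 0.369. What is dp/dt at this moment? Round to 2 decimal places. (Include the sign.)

-0.03

Colonization term: c·p·(h−p) = 0.831×0.369×0.5290 = 0.16221.
Extinction term: e·p = 0.19631.
dp/dt = 0.16221 − 0.19631 = -0.03410.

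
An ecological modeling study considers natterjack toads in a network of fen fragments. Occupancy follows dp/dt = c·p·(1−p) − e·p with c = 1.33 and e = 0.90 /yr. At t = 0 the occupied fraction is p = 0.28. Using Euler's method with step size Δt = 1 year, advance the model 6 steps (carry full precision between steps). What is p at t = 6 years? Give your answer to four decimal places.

Update rule: p ← p + [c·p·(1−p) − e·p]·Δt with Δt = 1.
  1  |  dp/dt·Δt = +0.016128  |  p_1 = 0.296128
  2  |  dp/dt·Δt = +0.010705  |  p_2 = 0.306833
  3  |  dp/dt·Δt = +0.006723  |  p_3 = 0.313556
  4  |  dp/dt·Δt = +0.004067  |  p_4 = 0.317623
  5  |  dp/dt·Δt = +0.002402  |  p_5 = 0.320025
  6  |  dp/dt·Δt = +0.001398  |  p_6 = 0.321422

0.3214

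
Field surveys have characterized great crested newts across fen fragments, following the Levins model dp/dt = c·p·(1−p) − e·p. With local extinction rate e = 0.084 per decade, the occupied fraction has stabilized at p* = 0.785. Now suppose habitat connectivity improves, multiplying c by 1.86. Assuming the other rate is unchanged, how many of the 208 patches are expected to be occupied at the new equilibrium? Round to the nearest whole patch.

184

Balance c(1−p*) = e gives c = e/(1 − 0.78500) = 0.084/0.21500 = 0.39070.
New p* = 1 − e/c = 1 − 0.08400/0.72670 = 0.88441.
Expected occupied = 208 × 0.88441 = 183.96 ≈ 184.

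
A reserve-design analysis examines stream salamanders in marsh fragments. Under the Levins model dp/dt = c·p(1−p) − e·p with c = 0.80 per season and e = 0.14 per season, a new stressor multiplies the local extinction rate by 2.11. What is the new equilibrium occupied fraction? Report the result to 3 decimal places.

Before: p* = 1 − 0.14/0.80 = 0.8250.
After the change, c = 0.8, e = 0.2954, so p* = 1 − 0.2954/0.8 = 0.6308.

0.631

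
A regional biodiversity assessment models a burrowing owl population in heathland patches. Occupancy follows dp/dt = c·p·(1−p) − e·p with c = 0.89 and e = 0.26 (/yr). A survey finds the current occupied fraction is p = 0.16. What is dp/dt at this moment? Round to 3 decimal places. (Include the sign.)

0.078

Colonization term: c·p·(1−p) = 0.89×0.16×0.8400 = 0.11962.
Extinction term: e·p = 0.04160.
dp/dt = 0.11962 − 0.04160 = 0.07802.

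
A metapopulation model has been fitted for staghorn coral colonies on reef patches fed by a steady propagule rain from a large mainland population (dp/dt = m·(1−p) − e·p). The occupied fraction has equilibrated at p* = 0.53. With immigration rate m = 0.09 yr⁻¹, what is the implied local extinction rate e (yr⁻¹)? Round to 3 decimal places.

0.080

At equilibrium m(1−p*) = e·p*, so e = m(1−p*)/p*.
e = 0.09 × 0.4700 / 0.53 = 0.0798.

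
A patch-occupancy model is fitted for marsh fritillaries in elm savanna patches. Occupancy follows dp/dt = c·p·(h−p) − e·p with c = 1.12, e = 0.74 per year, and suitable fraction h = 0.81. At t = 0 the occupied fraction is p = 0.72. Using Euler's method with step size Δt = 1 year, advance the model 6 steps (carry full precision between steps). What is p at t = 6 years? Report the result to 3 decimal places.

Update rule: p ← p + [c·p·(h−p) − e·p]·Δt with Δt = 1.
p: 0.72000 → 0.25978  (Δp = -0.46022)
p: 0.25978 → 0.22763  (Δp = -0.03215)
p: 0.22763 → 0.20766  (Δp = -0.01997)
p: 0.20766 → 0.19408  (Δp = -0.01358)
p: 0.19408 → 0.18434  (Δp = -0.00974)
p: 0.18434 → 0.17711  (Δp = -0.00724)

0.177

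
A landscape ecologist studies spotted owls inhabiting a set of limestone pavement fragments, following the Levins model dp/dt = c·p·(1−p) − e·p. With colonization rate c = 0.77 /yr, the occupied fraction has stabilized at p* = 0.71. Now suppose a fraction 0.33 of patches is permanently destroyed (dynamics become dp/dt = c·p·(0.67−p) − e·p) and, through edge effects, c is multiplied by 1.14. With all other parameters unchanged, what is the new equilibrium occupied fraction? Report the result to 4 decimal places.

0.4156

Balance c(1−p*) = e gives e = 0.77×(1 − 0.71000) = 0.22330.
New p* = 0.67 − e/c = 0.67 − 0.22330/0.87780 = 0.41561.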